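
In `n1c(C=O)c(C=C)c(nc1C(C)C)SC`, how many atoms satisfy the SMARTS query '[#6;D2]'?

The query [#6;D2] means: any carbon bonded to exactly two heavy atoms.
Check the 15 heavy atoms by environment: 2× n (aromatic, D2) → no; 4× c (aromatic, D3) → no; 1× S (D2) → no; 4× C (D1) → no; 2× C (D2) → match; 1× C (D3) → no; 1× O (D1) → no.
That gives 2 matching atoms.

2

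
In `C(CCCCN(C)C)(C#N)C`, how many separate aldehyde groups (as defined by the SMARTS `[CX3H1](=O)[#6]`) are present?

[CX3H1](=O)[#6] is the SMARTS for an aldehyde: an sp2 carbon with one H, double-bonded to O and single-bonded to carbon.
No fragment in the molecule satisfies every constraint, giving 0 matches.

0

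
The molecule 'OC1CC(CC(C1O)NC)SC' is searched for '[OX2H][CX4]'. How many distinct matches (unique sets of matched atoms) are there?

2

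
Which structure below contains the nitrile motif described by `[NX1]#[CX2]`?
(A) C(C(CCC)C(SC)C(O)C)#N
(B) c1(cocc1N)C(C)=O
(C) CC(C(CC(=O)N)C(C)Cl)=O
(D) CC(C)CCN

[NX1]#[CX2] describes a nitrogen triple-bonded to a two-connected carbon (a nitrile).
(A) contains a nitrile (-C#N), which satisfies every atom and bond constraint.
(B) has a primary amino group (-NH2) but the nitrogen is NX3 (three connections), not NX1 triple-bonded.
(C) has a primary amide (-C(=O)NH2) but the nitrogen is NX3, not NX1.
(D) has a primary amino group (-NH2) but the nitrogen is NX3 (three connections), not NX1 triple-bonded.
So the answer is (A).

A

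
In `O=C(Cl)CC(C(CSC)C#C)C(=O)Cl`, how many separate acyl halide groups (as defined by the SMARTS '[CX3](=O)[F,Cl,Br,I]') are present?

2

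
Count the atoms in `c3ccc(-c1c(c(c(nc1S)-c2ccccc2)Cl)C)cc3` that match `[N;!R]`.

Check the 21 heavy atoms by environment: 1× n (aromatic, in 6-ring) → no; 17× c (aromatic, in 6-ring) → no; 1× C (acyclic) → no; 1× S (acyclic) → no; 1× Cl (acyclic) → no.
No environment satisfies the query, so 0 matching atoms.

0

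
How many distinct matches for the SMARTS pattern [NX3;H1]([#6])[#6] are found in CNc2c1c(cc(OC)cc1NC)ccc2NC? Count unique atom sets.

[NX3;H1]([#6])[#6] is the SMARTS for a secondary amine: a trivalent nitrogen with one H, bonded to two carbons.
The molecule carries 3 separate instances of an N-methylamino group (-NHCH3) meeting every constraint; each maps to a distinct set of atoms, giving 3 matches.

3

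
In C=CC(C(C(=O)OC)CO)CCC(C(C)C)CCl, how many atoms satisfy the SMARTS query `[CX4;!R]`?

The query [CX4;!R] means: aliphatic carbon with four total connections, not in a ring.
Check the 18 heavy atoms by environment: 11× C (X4, acyclic) → match; 3× C (X3, acyclic) → no; 1× Cl (X1, acyclic) → no; 2× O (X2, acyclic) → no; 1× O (X1, acyclic) → no.
That gives 11 matching atoms.

11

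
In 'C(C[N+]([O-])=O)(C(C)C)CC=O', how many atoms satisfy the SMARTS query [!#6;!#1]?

The query [!#6;!#1] means: not carbon and not hydrogen — any heteroatom.
Check the 11 heavy atoms by environment: 7× C → no; 1× N (charge +1) → match; 1× O (charge -1) → match; 2× O → match.
Summing the matching environments: 1 + 1 + 2 = 4 matching atoms.

4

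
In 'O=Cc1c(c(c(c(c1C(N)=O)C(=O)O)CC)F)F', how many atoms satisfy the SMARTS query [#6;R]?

6

The query [#6;R] means: carbon that is part of a ring.
Check the 18 heavy atoms by environment: 6× c (aromatic, in 6-ring) → match; 5× C (acyclic) → no; 4× O (acyclic) → no; 1× N (acyclic) → no; 2× F (acyclic) → no.
That gives 6 matching atoms.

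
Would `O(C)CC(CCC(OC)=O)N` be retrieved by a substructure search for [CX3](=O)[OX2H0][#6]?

The pattern [CX3](=O)[OX2H0][#6] describes a carbonyl carbon bonded to an oxygen that is itself bonded to carbon (no H on that O) — an ester.
The molecule carries a methyl-ester group (-C(=O)OCH3), whose atoms satisfy every constraint of the query, so the pattern matches.

Yes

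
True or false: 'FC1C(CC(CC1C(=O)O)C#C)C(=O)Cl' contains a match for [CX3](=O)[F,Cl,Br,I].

True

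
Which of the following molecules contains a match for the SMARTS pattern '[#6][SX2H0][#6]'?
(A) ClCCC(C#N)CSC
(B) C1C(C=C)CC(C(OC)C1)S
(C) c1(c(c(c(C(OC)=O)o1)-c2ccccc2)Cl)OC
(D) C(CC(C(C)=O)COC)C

[#6][SX2H0][#6] describes an aliphatic sulfur bridging two carbons with no H on the sulfur (a thioether).
(A) contains a methylthio ether (-SCH3), which satisfies every atom and bond constraint.
(B) has a methoxy ether (-OCH3) but the bridging atom is O, not S.
(C) has a methoxy ether (-OCH3) but the bridging atom is O, not S.
(D) has a methoxy ether (-OCH3) but the bridging atom is O, not S.
So the answer is (A).

A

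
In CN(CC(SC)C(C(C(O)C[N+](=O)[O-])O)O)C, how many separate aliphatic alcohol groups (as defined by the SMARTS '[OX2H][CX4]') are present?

3

[OX2H][CX4] is the SMARTS for an aliphatic alcohol: a hydroxyl oxygen bound to an sp3 (X4) carbon.
The molecule carries 3 separate instances of a hydroxyl group (-OH) meeting every constraint; each maps to a distinct set of atoms, giving 3 matches.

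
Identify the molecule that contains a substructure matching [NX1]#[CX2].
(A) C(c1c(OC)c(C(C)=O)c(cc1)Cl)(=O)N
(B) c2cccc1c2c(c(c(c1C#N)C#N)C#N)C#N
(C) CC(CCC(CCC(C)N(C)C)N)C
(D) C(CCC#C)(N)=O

B

[NX1]#[CX2] describes a nitrogen triple-bonded to a two-connected carbon (a nitrile).
(A) has a primary amide (-C(=O)NH2) but the nitrogen is NX3, not NX1.
(B) contains a nitrile (-C#N), which satisfies every atom and bond constraint.
(C) has a primary amino group (-NH2) but the nitrogen is NX3 (three connections), not NX1 triple-bonded.
(D) has a primary amide (-C(=O)NH2) but the nitrogen is NX3, not NX1.
So the answer is (B).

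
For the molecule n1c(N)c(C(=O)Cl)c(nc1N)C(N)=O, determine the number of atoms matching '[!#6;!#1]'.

The query [!#6;!#1] means: not carbon and not hydrogen — any heteroatom.
Check the 14 heavy atoms by environment: 2× n (aromatic) → match; 4× c (aromatic) → no; 2× C → no; 2× O → match; 1× Cl → match; 3× N → match.
Summing the matching environments: 2 + 2 + 1 + 3 = 8 matching atoms.

8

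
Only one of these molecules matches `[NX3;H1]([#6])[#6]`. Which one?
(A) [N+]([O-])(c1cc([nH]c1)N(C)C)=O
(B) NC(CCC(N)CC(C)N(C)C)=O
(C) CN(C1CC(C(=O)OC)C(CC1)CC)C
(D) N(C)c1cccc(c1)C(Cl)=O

[NX3;H1]([#6])[#6] describes a trivalent nitrogen with one H, bonded to two carbons (a secondary amine).
(A) has a dimethylamino group (-N(CH3)2) but the nitrogen has H0, not H1.
(B) has a primary amide (-C(=O)NH2) but the -C(=O)NH2 nitrogen has H2, not H1.
(C) has a dimethylamino group (-N(CH3)2) but the nitrogen has H0, not H1.
(D) contains an N-methylamino group (-NHCH3), which satisfies every atom and bond constraint.
So the answer is (D).

D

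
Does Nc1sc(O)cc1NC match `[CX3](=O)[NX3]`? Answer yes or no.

No

The pattern [CX3](=O)[NX3] describes a carbonyl carbon bonded to a trivalent nitrogen — an amide.
The closest candidate here is a primary amino group (-NH2), but the -NH2 is not attached to a carbonyl carbon. No other fragment satisfies the full query, so there is no match.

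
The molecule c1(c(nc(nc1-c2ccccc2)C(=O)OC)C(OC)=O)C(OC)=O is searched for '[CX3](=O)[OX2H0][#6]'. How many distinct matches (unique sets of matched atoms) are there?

[CX3](=O)[OX2H0][#6] is the SMARTS for an ester: a carbonyl carbon bonded to an oxygen that is itself bonded to carbon (no H on that O).
The molecule carries 3 separate instances of a methyl-ester group (-C(=O)OCH3) meeting every constraint; each maps to a distinct set of atoms, giving 3 matches.

3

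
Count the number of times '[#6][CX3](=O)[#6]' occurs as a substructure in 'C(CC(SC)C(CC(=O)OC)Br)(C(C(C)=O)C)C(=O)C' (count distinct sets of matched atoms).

[#6][CX3](=O)[#6] is the SMARTS for a ketone: a carbonyl carbon (no H) flanked by two carbons.
The molecule carries 2 separate instances of an acetyl/ketone group (-C(=O)CH3) meeting every constraint; each maps to a distinct set of atoms, giving 2 matches.

2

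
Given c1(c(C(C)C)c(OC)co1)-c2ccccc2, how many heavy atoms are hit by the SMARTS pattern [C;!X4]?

0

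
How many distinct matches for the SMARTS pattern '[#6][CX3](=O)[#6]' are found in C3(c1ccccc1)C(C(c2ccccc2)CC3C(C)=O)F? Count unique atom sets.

1

[#6][CX3](=O)[#6] is the SMARTS for a ketone: a carbonyl carbon (no H) flanked by two carbons.
Exactly one fragment in the molecule meets all constraints, giving 1 match.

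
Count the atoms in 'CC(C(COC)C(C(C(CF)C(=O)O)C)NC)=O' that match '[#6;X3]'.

2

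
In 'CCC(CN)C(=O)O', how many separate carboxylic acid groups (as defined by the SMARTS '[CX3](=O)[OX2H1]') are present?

1

[CX3](=O)[OX2H1] is the SMARTS for a carboxylic acid: an sp2 carbon double-bonded to O and single-bonded to an -OH oxygen.
Exactly one fragment in the molecule meets all constraints, giving 1 match.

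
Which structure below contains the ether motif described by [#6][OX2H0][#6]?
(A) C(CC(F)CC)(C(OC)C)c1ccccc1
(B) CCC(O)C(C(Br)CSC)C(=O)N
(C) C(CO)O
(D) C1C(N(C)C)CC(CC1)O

A

[#6][OX2H0][#6] describes an aliphatic oxygen bridging two carbons with no H on the oxygen (an ether).
(A) contains a methoxy ether (-OCH3), which satisfies every atom and bond constraint.
(B) has a hydroxyl group (-OH) but the oxygen has H1, not H0 bridging two carbons.
(C) has a hydroxyl group (-OH) but the oxygen has H1, not H0 bridging two carbons.
(D) has a hydroxyl group (-OH) but the oxygen has H1, not H0 bridging two carbons.
So the answer is (A).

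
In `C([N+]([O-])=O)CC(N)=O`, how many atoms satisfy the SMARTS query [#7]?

2

The query [#7] means: #7 matches any nitrogen atom regardless of aromaticity.
Check the 8 heavy atoms by environment: 3× C → no; 1× N (charge +1) → match; 1× O (charge -1) → no; 2× O → no; 1× N → match.
Summing the matching environments: 1 + 1 = 2 matching atoms.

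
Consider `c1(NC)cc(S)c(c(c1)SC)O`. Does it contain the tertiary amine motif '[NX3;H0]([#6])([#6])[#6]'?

No

The pattern [NX3;H0]([#6])([#6])[#6] describes a trivalent nitrogen with no H, bonded to three carbons — a tertiary amine.
The closest candidate here is an N-methylamino group (-NHCH3), but the nitrogen still has one H (H1), not H0. No other fragment satisfies the full query, so there is no match.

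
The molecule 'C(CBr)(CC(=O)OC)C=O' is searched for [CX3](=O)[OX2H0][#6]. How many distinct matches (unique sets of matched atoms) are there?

[CX3](=O)[OX2H0][#6] is the SMARTS for an ester: a carbonyl carbon bonded to an oxygen that is itself bonded to carbon (no H on that O).
Exactly one fragment in the molecule meets all constraints, giving 1 match.

1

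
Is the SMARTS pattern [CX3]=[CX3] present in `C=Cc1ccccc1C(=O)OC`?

Yes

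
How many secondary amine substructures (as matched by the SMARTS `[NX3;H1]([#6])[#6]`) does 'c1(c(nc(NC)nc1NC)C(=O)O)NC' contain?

[NX3;H1]([#6])[#6] is the SMARTS for a secondary amine: a trivalent nitrogen with one H, bonded to two carbons.
The molecule carries 3 separate instances of an N-methylamino group (-NHCH3) meeting every constraint; each maps to a distinct set of atoms, giving 3 matches.

3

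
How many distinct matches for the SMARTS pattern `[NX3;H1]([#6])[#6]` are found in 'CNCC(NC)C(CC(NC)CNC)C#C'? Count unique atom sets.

[NX3;H1]([#6])[#6] is the SMARTS for a secondary amine: a trivalent nitrogen with one H, bonded to two carbons.
The molecule carries 4 separate instances of an N-methylamino group (-NHCH3) meeting every constraint; each maps to a distinct set of atoms, giving 4 matches.

4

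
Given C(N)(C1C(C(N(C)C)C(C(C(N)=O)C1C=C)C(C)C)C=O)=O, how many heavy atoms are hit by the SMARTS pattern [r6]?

6

The query [r6] means: r6 matches atoms in a six-membered ring.
Check the 22 heavy atoms by environment: 6× C (in 6-ring) → match; 10× C (acyclic) → no; 3× O (acyclic) → no; 3× N (acyclic) → no.
That gives 6 matching atoms.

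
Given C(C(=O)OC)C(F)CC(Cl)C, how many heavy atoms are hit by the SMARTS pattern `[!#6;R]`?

Check the 11 heavy atoms by environment: 7× C (acyclic) → no; 1× F (acyclic) → no; 2× O (acyclic) → no; 1× Cl (acyclic) → no.
No environment satisfies the query, so 0 matching atoms.

0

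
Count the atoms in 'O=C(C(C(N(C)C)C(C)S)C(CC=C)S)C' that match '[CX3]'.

3

The query [CX3] means: C with X3: aliphatic carbon with exactly 3 total connections.
Check the 16 heavy atoms by environment: 9× C (X4) → no; 3× C (X3) → match; 1× O (X1) → no; 2× S (X2) → no; 1× N (X3) → no.
That gives 3 matching atoms.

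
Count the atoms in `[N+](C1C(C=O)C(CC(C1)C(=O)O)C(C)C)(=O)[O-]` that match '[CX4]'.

The query [CX4] means: C with X4: aliphatic carbon with exactly 4 total connections (bonds + H).
Check the 17 heavy atoms by environment: 9× C (X4) → match; 2× C (X3) → no; 3× O (X1) → no; 1× O (X2) → no; 1× N (charge +1, X3) → no; 1× O (charge -1, X1) → no.
That gives 9 matching atoms.

9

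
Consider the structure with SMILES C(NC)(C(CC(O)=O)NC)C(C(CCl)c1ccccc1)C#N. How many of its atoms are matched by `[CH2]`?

The query [CH2] means: aliphatic carbon with exactly two hydrogens.
Check the 22 heavy atoms by environment: 2× C (H2) → match; 4× C (H1) → no; 2× N (H1) → no; 2× C (H3) → no; 2× C (H0) → no; 1× N (H0) → no; 1× O (H0) → no; 1× O (H1) → no; 1× c (aromatic, H0) → no; 5× c (aromatic, H1) → no; 1× Cl (H0) → no.
That gives 2 matching atoms.

2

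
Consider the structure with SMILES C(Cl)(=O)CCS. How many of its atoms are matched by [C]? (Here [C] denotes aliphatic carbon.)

3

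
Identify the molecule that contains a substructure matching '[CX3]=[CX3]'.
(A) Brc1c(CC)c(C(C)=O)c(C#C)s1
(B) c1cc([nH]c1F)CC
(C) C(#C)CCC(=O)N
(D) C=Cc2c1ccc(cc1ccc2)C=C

D

[CX3]=[CX3] describes a non-aromatic C=C double bond between two sp2 carbons (an alkene).
(A) has an ethynyl group (-C#CH) but the C-C bond is a triple bond, not a double bond.
(B) has an ethyl group (-CH2CH3) but its C-C bond is a single bond between CX4 carbons, not CX3=CX3.
(C) has an ethynyl group (-C#CH) but the C-C bond is a triple bond, not a double bond.
(D) contains a vinyl group (-CH=CH2), which satisfies every atom and bond constraint.
So the answer is (D).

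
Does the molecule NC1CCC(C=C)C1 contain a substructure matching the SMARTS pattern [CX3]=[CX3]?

The pattern [CX3]=[CX3] describes a non-aromatic C=C double bond between two sp2 carbons — an alkene.
The molecule carries a vinyl group (-CH=CH2), whose atoms satisfy every constraint of the query, so the pattern matches.

Yes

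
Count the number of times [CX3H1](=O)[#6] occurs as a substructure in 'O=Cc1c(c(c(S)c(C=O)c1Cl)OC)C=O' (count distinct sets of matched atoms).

3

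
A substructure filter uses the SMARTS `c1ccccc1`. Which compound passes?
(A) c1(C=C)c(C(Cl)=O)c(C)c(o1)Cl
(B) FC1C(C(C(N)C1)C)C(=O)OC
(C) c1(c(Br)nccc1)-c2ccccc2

C

c1ccccc1 describes six aromatic carbons in a ring (a benzene ring).
(A) has a methyl group (-CH3) but no six-membered all-carbon aromatic ring is present.
(B) has a methyl group (-CH3) but no six-membered all-carbon aromatic ring is present.
(C) contains a phenyl ring, which satisfies every atom and bond constraint.
So the answer is (C).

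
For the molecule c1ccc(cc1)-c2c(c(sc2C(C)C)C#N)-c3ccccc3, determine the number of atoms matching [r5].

5

Check the 22 heavy atoms by environment: 1× s (aromatic, in 5-ring) → match; 4× c (aromatic, in 5-ring) → match; 12× c (aromatic, in 6-ring) → no; 4× C (acyclic) → no; 1× N (acyclic) → no.
Summing the matching environments: 1 + 4 = 5 matching atoms.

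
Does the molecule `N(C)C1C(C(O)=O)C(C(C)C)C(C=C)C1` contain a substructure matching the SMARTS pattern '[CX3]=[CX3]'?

Yes

The pattern [CX3]=[CX3] describes a non-aromatic C=C double bond between two sp2 carbons — an alkene.
The molecule carries a vinyl group (-CH=CH2), whose atoms satisfy every constraint of the query, so the pattern matches.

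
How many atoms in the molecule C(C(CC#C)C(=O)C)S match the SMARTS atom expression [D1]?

Check the 9 heavy atoms by environment: 3× C (D2) → no; 2× C (D3) → no; 1× S (D1) → match; 1× O (D1) → match; 2× C (D1) → match.
Summing the matching environments: 1 + 1 + 2 = 4 matching atoms.

4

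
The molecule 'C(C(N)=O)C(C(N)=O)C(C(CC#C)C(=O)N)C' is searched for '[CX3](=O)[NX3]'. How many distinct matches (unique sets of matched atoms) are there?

[CX3](=O)[NX3] is the SMARTS for an amide: a carbonyl carbon bonded to a trivalent nitrogen.
The molecule carries 3 separate instances of a primary amide (-C(=O)NH2) meeting every constraint; each maps to a distinct set of atoms, giving 3 matches.

3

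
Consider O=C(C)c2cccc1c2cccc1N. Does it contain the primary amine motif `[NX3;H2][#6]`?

Yes

The pattern [NX3;H2][#6] describes a trivalent nitrogen with two H attached to carbon — a primary amine.
The molecule carries a primary amino group (-NH2), whose atoms satisfy every constraint of the query, so the pattern matches.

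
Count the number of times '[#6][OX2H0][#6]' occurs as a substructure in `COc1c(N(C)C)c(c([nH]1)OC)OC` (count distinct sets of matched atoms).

3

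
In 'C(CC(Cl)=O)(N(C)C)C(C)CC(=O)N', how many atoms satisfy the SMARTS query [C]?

9

The query [C] means: uppercase C matches aliphatic (non-aromatic) carbon only.
Check the 14 heavy atoms by environment: 9× C → match; 2× O → no; 2× N → no; 1× Cl → no.
That gives 9 matching atoms.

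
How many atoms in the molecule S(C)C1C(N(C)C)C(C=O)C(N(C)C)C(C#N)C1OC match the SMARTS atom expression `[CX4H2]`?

0

The query [CX4H2] means: sp3 carbon (X4) with exactly two hydrogens.
Check the 20 heavy atoms by environment: 6× C (H1, X4) → no; 1× C (H0, X2) → no; 1× N (H0, X1) → no; 1× O (H0, X2) → no; 6× C (H3, X4) → no; 1× S (H0, X2) → no; 2× N (H0, X3) → no; 1× C (H1, X3) → no; 1× O (H0, X1) → no.
No environment satisfies the query, so 0 matching atoms.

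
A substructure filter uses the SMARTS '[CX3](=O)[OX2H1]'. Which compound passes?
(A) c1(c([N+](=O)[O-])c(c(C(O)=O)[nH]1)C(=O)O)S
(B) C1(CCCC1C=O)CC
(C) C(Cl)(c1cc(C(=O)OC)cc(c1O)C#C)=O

A

[CX3](=O)[OX2H1] describes an sp2 carbon double-bonded to O and single-bonded to an -OH oxygen (a carboxylic acid).
(A) contains a carboxylic acid group (-C(=O)OH), which satisfies every atom and bond constraint.
(B) has an aldehyde (-CHO) but there is no singly-bonded oxygen on the carbonyl carbon.
(C) has a methyl-ester group (-C(=O)OCH3) but the singly-bonded O has no H (OX2H0, not OX2H1).
So the answer is (A).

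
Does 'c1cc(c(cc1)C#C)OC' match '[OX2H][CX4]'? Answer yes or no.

No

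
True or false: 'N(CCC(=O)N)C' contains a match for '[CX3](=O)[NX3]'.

True

The pattern [CX3](=O)[NX3] describes a carbonyl carbon bonded to a trivalent nitrogen — an amide.
The molecule carries a primary amide (-C(=O)NH2), whose atoms satisfy every constraint of the query, so the pattern matches.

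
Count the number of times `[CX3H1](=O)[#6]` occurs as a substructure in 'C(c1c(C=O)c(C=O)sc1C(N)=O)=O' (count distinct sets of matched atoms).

[CX3H1](=O)[#6] is the SMARTS for an aldehyde: an sp2 carbon with one H, double-bonded to O and single-bonded to carbon.
The molecule carries 3 separate instances of an aldehyde (-CHO) meeting every constraint; each maps to a distinct set of atoms, giving 3 matches.

3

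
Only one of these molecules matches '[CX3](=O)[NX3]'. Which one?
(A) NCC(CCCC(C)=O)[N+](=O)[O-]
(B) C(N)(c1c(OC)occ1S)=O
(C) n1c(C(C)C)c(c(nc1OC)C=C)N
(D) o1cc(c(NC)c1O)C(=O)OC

B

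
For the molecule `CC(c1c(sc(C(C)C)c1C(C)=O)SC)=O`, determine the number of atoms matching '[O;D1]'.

2

The query [O;D1] means: aliphatic oxygen bonded to exactly one heavy atom.
Check the 16 heavy atoms by environment: 1× s (aromatic, D2) → no; 4× c (aromatic, D3) → no; 3× C (D3) → no; 5× C (D1) → no; 2× O (D1) → match; 1× S (D2) → no.
That gives 2 matching atoms.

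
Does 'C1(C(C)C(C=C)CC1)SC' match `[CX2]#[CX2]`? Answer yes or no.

The pattern [CX2]#[CX2] describes a carbon-carbon triple bond — an alkyne.
The closest candidate here is a vinyl group (-CH=CH2), but the C=C is a double bond; both carbons are CX3, not CX2. No other fragment satisfies the full query, so there is no match.

No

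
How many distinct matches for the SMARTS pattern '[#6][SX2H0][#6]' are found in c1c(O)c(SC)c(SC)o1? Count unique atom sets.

2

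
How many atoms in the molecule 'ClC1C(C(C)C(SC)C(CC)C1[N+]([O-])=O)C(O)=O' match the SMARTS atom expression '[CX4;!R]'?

The query [CX4;!R] means: aliphatic carbon with four total connections, not in a ring.
Check the 18 heavy atoms by environment: 6× C (X4, in 6-ring) → no; 1× N (charge +1, X3, acyclic) → no; 1× O (charge -1, X1, acyclic) → no; 2× O (X1, acyclic) → no; 4× C (X4, acyclic) → match; 1× S (X2, acyclic) → no; 1× Cl (X1, acyclic) → no; 1× C (X3, acyclic) → no; 1× O (X2, acyclic) → no.
That gives 4 matching atoms.

4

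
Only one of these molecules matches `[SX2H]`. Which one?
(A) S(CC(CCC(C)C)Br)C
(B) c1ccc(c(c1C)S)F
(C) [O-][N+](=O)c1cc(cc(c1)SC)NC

B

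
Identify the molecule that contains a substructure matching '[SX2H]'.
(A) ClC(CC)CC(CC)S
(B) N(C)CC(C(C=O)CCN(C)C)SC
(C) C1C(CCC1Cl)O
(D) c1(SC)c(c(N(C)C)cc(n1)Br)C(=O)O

[SX2H] describes an aliphatic sulfur with two connections, one being H (a thiol).
(A) contains a thiol (-SH), which satisfies every atom and bond constraint.
(B) has a methylthio ether (-SCH3) but the sulfur has H0 (bonded to two carbons), not H1.
(C) has a hydroxyl group (-OH) but it is an -OH, not an -SH.
(D) has a methylthio ether (-SCH3) but the sulfur has H0 (bonded to two carbons), not H1.
So the answer is (A).

A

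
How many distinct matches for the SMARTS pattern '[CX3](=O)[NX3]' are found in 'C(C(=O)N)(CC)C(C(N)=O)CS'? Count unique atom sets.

[CX3](=O)[NX3] is the SMARTS for an amide: a carbonyl carbon bonded to a trivalent nitrogen.
The molecule carries 2 separate instances of a primary amide (-C(=O)NH2) meeting every constraint; each maps to a distinct set of atoms, giving 2 matches.

2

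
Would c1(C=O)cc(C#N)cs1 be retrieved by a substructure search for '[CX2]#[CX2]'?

The pattern [CX2]#[CX2] describes a carbon-carbon triple bond — an alkyne.
The closest candidate here is a nitrile (-C#N), but the triple bond is C#N, not C#C. No other fragment satisfies the full query, so there is no match.

No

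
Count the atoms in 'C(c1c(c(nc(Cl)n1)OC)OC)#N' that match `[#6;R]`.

4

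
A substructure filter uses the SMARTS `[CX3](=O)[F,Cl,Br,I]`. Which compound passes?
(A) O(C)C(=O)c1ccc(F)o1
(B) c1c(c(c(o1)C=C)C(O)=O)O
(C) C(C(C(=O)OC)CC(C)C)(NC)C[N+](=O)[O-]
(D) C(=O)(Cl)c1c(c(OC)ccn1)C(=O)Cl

D

[CX3](=O)[F,Cl,Br,I] describes a carbonyl carbon bonded to a halogen (an acyl halide).
(A) has a methyl-ester group (-C(=O)OCH3) but the carbonyl is bonded to -O-C, not to a halogen.
(B) has a carboxylic acid group (-C(=O)OH) but the carbonyl is bonded to -OH, not to a halogen.
(C) has a methyl-ester group (-C(=O)OCH3) but the carbonyl is bonded to -O-C, not to a halogen.
(D) contains an acyl chloride (-C(=O)Cl), which satisfies every atom and bond constraint.
So the answer is (D).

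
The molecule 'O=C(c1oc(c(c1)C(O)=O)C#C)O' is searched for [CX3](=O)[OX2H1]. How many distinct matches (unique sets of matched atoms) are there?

[CX3](=O)[OX2H1] is the SMARTS for a carboxylic acid: an sp2 carbon double-bonded to O and single-bonded to an -OH oxygen.
The molecule carries 2 separate instances of a carboxylic acid group (-C(=O)OH) meeting every constraint; each maps to a distinct set of atoms, giving 2 matches.

2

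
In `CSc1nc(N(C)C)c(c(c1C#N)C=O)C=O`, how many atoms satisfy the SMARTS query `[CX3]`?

2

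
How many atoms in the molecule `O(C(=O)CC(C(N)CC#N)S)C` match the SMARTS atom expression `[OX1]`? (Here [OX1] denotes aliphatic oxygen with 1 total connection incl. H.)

The query [OX1] means: aliphatic oxygen with one total connection — typically a carbonyl =O or an oxide.
Check the 12 heavy atoms by environment: 5× C (X4) → no; 1× S (X2) → no; 1× N (X3) → no; 1× C (X3) → no; 1× O (X1) → match; 1× O (X2) → no; 1× C (X2) → no; 1× N (X1) → no.
That gives 1 matching atom.

1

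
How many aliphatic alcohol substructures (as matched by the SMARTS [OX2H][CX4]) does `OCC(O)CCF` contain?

2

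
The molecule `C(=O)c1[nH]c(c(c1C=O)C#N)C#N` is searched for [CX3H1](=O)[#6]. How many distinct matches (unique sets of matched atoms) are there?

2

[CX3H1](=O)[#6] is the SMARTS for an aldehyde: an sp2 carbon with one H, double-bonded to O and single-bonded to carbon.
The molecule carries 2 separate instances of an aldehyde (-CHO) meeting every constraint; each maps to a distinct set of atoms, giving 2 matches.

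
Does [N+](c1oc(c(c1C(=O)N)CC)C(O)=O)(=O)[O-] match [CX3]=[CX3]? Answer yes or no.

The pattern [CX3]=[CX3] describes a non-aromatic C=C double bond between two sp2 carbons — an alkene.
The closest candidate here is an ethyl group (-CH2CH3), but its C-C bond is a single bond between CX4 carbons, not CX3=CX3. No other fragment satisfies the full query, so there is no match.

No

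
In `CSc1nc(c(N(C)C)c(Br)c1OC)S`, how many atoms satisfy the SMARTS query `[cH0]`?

The query [cH0] means: aromatic carbon with no attached hydrogen (substituted or ring-fusion).
Check the 15 heavy atoms by environment: 1× n (aromatic, H0) → no; 5× c (aromatic, H0) → match; 1× O (H0) → no; 4× C (H3) → no; 1× S (H1) → no; 1× Br (H0) → no; 1× S (H0) → no; 1× N (H0) → no.
That gives 5 matching atoms.

5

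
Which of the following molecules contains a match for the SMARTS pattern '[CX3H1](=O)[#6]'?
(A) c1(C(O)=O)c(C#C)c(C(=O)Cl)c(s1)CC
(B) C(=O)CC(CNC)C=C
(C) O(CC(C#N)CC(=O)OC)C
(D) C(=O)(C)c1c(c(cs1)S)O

B

[CX3H1](=O)[#6] describes an sp2 carbon with one H, double-bonded to O and single-bonded to carbon (an aldehyde).
(A) has a carboxylic acid group (-C(=O)OH) but the carbonyl carbon has H0 and is bonded to O, not H1.
(B) contains an aldehyde (-CHO), which satisfies every atom and bond constraint.
(C) has a methyl-ester group (-C(=O)OCH3) but the carbonyl carbon has H0, not H1.
(D) has an acetyl/ketone group (-C(=O)CH3) but the carbonyl carbon has H0 (two carbon neighbours), not H1.
So the answer is (B).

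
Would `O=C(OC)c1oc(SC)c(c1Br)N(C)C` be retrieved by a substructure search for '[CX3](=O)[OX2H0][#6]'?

Yes

The pattern [CX3](=O)[OX2H0][#6] describes a carbonyl carbon bonded to an oxygen that is itself bonded to carbon (no H on that O) — an ester.
The molecule carries a methyl-ester group (-C(=O)OCH3), whose atoms satisfy every constraint of the query, so the pattern matches.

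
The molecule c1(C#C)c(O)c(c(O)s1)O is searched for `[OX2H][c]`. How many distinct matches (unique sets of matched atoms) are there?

3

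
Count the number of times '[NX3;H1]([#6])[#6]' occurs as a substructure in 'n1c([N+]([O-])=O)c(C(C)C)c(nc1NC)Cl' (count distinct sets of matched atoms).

[NX3;H1]([#6])[#6] is the SMARTS for a secondary amine: a trivalent nitrogen with one H, bonded to two carbons.
Exactly one fragment in the molecule meets all constraints, giving 1 match.

1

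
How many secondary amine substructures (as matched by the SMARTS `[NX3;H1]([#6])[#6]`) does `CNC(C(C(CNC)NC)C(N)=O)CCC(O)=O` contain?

3

[NX3;H1]([#6])[#6] is the SMARTS for a secondary amine: a trivalent nitrogen with one H, bonded to two carbons.
The molecule carries 3 separate instances of an N-methylamino group (-NHCH3) meeting every constraint; each maps to a distinct set of atoms, giving 3 matches.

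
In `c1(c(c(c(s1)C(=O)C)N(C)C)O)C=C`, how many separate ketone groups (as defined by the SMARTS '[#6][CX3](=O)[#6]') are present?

1

[#6][CX3](=O)[#6] is the SMARTS for a ketone: a carbonyl carbon (no H) flanked by two carbons.
Exactly one fragment in the molecule meets all constraints, giving 1 match.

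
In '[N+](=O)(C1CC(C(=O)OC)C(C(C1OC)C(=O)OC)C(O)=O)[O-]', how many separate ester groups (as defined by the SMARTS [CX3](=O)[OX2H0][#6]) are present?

2

[CX3](=O)[OX2H0][#6] is the SMARTS for an ester: a carbonyl carbon bonded to an oxygen that is itself bonded to carbon (no H on that O).
The molecule carries 2 separate instances of a methyl-ester group (-C(=O)OCH3) meeting every constraint; each maps to a distinct set of atoms, giving 2 matches.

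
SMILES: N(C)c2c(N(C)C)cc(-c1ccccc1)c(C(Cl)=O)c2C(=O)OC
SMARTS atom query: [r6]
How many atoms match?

The query [r6] means: r6 matches atoms in a six-membered ring.
Check the 24 heavy atoms by environment: 12× c (aromatic, in 6-ring) → match; 6× C (acyclic) → no; 3× O (acyclic) → no; 2× N (acyclic) → no; 1× Cl (acyclic) → no.
That gives 12 matching atoms.

12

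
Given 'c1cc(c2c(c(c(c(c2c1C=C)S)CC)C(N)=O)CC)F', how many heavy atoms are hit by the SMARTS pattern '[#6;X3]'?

13

Check the 21 heavy atoms by environment: 10× c (aromatic, X3) → match; 4× C (X4) → no; 3× C (X3) → match; 1× S (X2) → no; 1× O (X1) → no; 1× N (X3) → no; 1× F (X1) → no.
Summing the matching environments: 10 + 3 = 13 matching atoms.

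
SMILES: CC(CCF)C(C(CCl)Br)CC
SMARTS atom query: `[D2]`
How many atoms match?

4

The query [D2] means: atom with exactly two heavy-atom neighbours.
Check the 12 heavy atoms by environment: 4× C (D2) → match; 3× C (D3) → no; 2× C (D1) → no; 1× Cl (D1) → no; 1× F (D1) → no; 1× Br (D1) → no.
That gives 4 matching atoms.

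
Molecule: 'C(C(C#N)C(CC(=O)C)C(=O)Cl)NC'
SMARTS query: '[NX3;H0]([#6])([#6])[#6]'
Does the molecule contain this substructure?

No

The pattern [NX3;H0]([#6])([#6])[#6] describes a trivalent nitrogen with no H, bonded to three carbons — a tertiary amine.
The closest candidate here is an N-methylamino group (-NHCH3), but the nitrogen still has one H (H1), not H0. No other fragment satisfies the full query, so there is no match.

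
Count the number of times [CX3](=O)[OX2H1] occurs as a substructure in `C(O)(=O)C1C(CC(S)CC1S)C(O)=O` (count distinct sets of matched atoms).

2

[CX3](=O)[OX2H1] is the SMARTS for a carboxylic acid: an sp2 carbon double-bonded to O and single-bonded to an -OH oxygen.
The molecule carries 2 separate instances of a carboxylic acid group (-C(=O)OH) meeting every constraint; each maps to a distinct set of atoms, giving 2 matches.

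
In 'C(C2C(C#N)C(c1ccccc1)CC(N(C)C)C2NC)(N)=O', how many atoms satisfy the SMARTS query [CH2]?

1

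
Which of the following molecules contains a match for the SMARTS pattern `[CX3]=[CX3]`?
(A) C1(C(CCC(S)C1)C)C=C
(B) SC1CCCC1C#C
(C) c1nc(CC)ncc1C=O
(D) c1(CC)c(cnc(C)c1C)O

A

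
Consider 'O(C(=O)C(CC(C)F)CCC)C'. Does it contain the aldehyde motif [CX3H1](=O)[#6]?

No

The pattern [CX3H1](=O)[#6] describes an sp2 carbon with one H, double-bonded to O and single-bonded to carbon — an aldehyde.
The closest candidate here is a methyl-ester group (-C(=O)OCH3), but the carbonyl carbon has H0, not H1. No other fragment satisfies the full query, so there is no match.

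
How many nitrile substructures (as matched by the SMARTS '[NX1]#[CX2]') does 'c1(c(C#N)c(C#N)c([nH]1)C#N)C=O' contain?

3

[NX1]#[CX2] is the SMARTS for a nitrile: a nitrogen triple-bonded to a two-connected carbon.
The molecule carries 3 separate instances of a nitrile (-C#N) meeting every constraint; each maps to a distinct set of atoms, giving 3 matches.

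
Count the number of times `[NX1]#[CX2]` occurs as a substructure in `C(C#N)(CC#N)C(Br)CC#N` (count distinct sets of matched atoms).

3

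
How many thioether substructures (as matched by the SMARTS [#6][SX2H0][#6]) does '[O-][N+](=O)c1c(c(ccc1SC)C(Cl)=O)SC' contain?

2

[#6][SX2H0][#6] is the SMARTS for a thioether: an aliphatic sulfur bridging two carbons with no H on the sulfur.
The molecule carries 2 separate instances of a methylthio ether (-SCH3) meeting every constraint; each maps to a distinct set of atoms, giving 2 matches.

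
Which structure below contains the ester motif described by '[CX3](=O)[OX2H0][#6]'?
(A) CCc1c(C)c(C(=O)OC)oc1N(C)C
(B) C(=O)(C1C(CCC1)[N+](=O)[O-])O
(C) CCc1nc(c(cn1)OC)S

A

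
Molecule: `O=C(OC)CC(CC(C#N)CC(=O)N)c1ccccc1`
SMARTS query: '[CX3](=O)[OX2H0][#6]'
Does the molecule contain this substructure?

Yes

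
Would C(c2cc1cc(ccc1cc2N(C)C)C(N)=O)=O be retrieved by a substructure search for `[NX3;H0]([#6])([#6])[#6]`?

Yes

The pattern [NX3;H0]([#6])([#6])[#6] describes a trivalent nitrogen with no H, bonded to three carbons — a tertiary amine.
The molecule carries a dimethylamino group (-N(CH3)2), whose atoms satisfy every constraint of the query, so the pattern matches.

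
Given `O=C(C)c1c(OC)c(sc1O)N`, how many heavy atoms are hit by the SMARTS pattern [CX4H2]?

The query [CX4H2] means: sp3 carbon (X4) with exactly two hydrogens.
Check the 12 heavy atoms by environment: 1× s (aromatic, H0, X2) → no; 4× c (aromatic, H0, X3) → no; 1× O (H1, X2) → no; 1× O (H0, X2) → no; 2× C (H3, X4) → no; 1× C (H0, X3) → no; 1× O (H0, X1) → no; 1× N (H2, X3) → no.
No environment satisfies the query, so 0 matching atoms.

0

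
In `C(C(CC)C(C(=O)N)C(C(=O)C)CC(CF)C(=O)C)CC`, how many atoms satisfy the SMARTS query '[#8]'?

Check the 21 heavy atoms by environment: 16× C → no; 3× O → match; 1× N → no; 1× F → no.
That gives 3 matching atoms.

3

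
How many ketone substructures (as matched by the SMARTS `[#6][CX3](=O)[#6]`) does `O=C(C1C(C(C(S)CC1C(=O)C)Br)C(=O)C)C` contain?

3

[#6][CX3](=O)[#6] is the SMARTS for a ketone: a carbonyl carbon (no H) flanked by two carbons.
The molecule carries 3 separate instances of an acetyl/ketone group (-C(=O)CH3) meeting every constraint; each maps to a distinct set of atoms, giving 3 matches.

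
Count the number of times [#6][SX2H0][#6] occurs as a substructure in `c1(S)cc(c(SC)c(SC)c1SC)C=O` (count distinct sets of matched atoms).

[#6][SX2H0][#6] is the SMARTS for a thioether: an aliphatic sulfur bridging two carbons with no H on the sulfur.
The molecule carries 3 separate instances of a methylthio ether (-SCH3) meeting every constraint; each maps to a distinct set of atoms, giving 3 matches.

3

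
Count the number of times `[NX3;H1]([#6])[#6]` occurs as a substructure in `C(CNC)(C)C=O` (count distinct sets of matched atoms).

[NX3;H1]([#6])[#6] is the SMARTS for a secondary amine: a trivalent nitrogen with one H, bonded to two carbons.
Exactly one fragment in the molecule meets all constraints, giving 1 match.

1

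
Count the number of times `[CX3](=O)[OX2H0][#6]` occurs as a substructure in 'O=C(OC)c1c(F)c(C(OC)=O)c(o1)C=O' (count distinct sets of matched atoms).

[CX3](=O)[OX2H0][#6] is the SMARTS for an ester: a carbonyl carbon bonded to an oxygen that is itself bonded to carbon (no H on that O).
The molecule carries 2 separate instances of a methyl-ester group (-C(=O)OCH3) meeting every constraint; each maps to a distinct set of atoms, giving 2 matches.

2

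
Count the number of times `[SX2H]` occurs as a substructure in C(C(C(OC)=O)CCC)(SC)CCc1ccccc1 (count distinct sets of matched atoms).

0

[SX2H] is the SMARTS for a thiol: an aliphatic sulfur with two connections, one being H.
The molecule has a methylthio ether (-SCH3), but the sulfur has H0 (bonded to two carbons), not H1; nothing else fits, so there are 0 matches.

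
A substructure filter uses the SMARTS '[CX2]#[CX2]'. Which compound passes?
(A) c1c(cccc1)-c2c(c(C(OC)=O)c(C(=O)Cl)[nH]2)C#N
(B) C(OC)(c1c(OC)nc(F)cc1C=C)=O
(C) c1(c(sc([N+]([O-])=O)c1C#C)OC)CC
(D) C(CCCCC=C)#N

C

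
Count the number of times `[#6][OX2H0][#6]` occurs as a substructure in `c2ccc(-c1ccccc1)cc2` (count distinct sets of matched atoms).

0

[#6][OX2H0][#6] is the SMARTS for an ether: an aliphatic oxygen bridging two carbons with no H on the oxygen.
No fragment in the molecule satisfies every constraint, giving 0 matches.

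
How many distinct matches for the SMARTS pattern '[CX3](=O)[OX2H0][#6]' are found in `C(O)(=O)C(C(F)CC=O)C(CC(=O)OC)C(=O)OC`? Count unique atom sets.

2

[CX3](=O)[OX2H0][#6] is the SMARTS for an ester: a carbonyl carbon bonded to an oxygen that is itself bonded to carbon (no H on that O).
The molecule carries 2 separate instances of a methyl-ester group (-C(=O)OCH3) meeting every constraint; each maps to a distinct set of atoms, giving 2 matches.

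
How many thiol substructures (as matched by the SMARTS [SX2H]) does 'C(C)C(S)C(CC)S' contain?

2

[SX2H] is the SMARTS for a thiol: an aliphatic sulfur with two connections, one being H.
The molecule carries 2 separate instances of a thiol (-SH) meeting every constraint; each maps to a distinct set of atoms, giving 2 matches.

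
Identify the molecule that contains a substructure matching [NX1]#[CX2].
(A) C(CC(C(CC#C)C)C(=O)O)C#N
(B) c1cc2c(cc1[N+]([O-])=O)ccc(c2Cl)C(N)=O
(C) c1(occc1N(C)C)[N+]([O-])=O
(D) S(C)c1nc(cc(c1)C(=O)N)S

[NX1]#[CX2] describes a nitrogen triple-bonded to a two-connected carbon (a nitrile).
(A) contains a nitrile (-C#N), which satisfies every atom and bond constraint.
(B) has a nitro group (-[N+](=O)[O-]) but there is no C#N triple bond.
(C) has a nitro group (-[N+](=O)[O-]) but there is no C#N triple bond.
(D) has a primary amide (-C(=O)NH2) but the nitrogen is NX3, not NX1.
So the answer is (A).

A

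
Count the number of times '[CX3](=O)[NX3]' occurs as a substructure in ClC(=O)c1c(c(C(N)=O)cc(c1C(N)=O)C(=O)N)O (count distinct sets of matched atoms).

[CX3](=O)[NX3] is the SMARTS for an amide: a carbonyl carbon bonded to a trivalent nitrogen.
The molecule carries 3 separate instances of a primary amide (-C(=O)NH2) meeting every constraint; each maps to a distinct set of atoms, giving 3 matches.

3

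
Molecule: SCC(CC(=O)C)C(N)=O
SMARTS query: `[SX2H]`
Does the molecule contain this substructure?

Yes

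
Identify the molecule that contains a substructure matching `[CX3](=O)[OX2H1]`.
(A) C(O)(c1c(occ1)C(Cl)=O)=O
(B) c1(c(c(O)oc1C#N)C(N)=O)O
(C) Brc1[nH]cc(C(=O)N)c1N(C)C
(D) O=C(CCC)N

[CX3](=O)[OX2H1] describes an sp2 carbon double-bonded to O and single-bonded to an -OH oxygen (a carboxylic acid).
(A) contains a carboxylic acid group (-C(=O)OH), which satisfies every atom and bond constraint.
(B) has a primary amide (-C(=O)NH2) but the carbonyl is bonded to N, not to an -OH oxygen.
(C) has a primary amide (-C(=O)NH2) but the carbonyl is bonded to N, not to an -OH oxygen.
(D) has a primary amide (-C(=O)NH2) but the carbonyl is bonded to N, not to an -OH oxygen.
So the answer is (A).

A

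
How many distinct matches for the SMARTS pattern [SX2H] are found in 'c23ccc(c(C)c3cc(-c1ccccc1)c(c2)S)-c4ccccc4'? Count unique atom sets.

1

[SX2H] is the SMARTS for a thiol: an aliphatic sulfur with two connections, one being H.
Exactly one fragment in the molecule meets all constraints, giving 1 match.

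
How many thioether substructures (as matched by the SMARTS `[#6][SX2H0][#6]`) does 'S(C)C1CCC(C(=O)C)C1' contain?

[#6][SX2H0][#6] is the SMARTS for a thioether: an aliphatic sulfur bridging two carbons with no H on the sulfur.
Exactly one fragment in the molecule meets all constraints, giving 1 match.

1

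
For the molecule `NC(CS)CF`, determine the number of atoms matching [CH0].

0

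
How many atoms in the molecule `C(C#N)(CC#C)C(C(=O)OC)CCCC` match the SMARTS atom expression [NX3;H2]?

Check the 15 heavy atoms by environment: 2× C (H3, X4) → no; 4× C (H2, X4) → no; 2× C (H1, X4) → no; 2× C (H0, X2) → no; 1× C (H1, X2) → no; 1× C (H0, X3) → no; 1× O (H0, X1) → no; 1× O (H0, X2) → no; 1× N (H0, X1) → no.
No environment satisfies the query, so 0 matching atoms.

0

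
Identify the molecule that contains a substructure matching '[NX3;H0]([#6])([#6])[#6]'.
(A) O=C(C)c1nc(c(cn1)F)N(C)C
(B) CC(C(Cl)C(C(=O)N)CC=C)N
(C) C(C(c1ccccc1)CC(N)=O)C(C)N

A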